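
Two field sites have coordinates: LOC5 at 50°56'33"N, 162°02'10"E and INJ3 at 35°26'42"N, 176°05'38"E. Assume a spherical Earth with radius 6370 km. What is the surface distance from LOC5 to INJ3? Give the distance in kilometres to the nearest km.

2058 km

LOC5: φ = +50.94250°, λ = +162.03611°
INJ3: φ = +35.44500°, λ = +176.09389°
Δφ = -15.4975°,  Δλ = 14.0578°
a = sin²(Δφ/2) + cos φ₁ cos φ₂ sin²(Δλ/2) = 0.025866
c = 2·arcsin(√a) = 0.323059 rad = 18.5099°
d = R·c = 6370 × 0.323059 = 2057.9 km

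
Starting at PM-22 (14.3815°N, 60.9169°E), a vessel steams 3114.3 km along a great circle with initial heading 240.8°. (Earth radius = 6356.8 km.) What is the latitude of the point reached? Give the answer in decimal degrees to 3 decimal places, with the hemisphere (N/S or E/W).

δ = d/R = 3114.3/6356.8 = 0.489916 rad
φ₂ = arcsin(sin φ₁ cos δ + cos φ₁ sin δ cos θ)
   = arcsin(0.24838·0.88237 + 0.96866·0.47055·-0.48786) = -0.18384°
λ₂ = λ₁ + atan2(sin θ sin δ cos φ₁, cos δ − sin φ₁ sin φ₂) = 36.66448°

0.184°S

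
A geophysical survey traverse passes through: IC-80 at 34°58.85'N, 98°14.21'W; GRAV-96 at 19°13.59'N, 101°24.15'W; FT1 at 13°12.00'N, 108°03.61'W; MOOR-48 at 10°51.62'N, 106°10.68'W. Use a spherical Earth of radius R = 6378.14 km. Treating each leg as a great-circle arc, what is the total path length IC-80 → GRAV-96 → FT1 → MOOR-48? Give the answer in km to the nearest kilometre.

3090 km

IC-80: φ = +34.98083°, λ = -98.23683°
GRAV-96: φ = +19.22650°, λ = -101.40250°
FT1: φ = +13.20000°, λ = -108.06017°
MOOR-48: φ = +10.86033°, λ = -106.17800°
IC-80→GRAV-96: c = 0.279280 rad, d = 1781.29 km
GRAV-96→FT1: c = 0.153288 rad, d = 977.69 km
FT1→MOOR-48: c = 0.051957 rad, d = 331.39 km
Total = 1781.29 + 977.69 + 331.39 = 3090.37 km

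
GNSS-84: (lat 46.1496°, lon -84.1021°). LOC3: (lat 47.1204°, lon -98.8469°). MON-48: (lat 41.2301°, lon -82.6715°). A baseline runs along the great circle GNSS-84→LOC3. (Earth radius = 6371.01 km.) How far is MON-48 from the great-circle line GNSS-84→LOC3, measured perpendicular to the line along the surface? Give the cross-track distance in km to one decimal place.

513.7 km

δ₁₃ = central angle GNSS-84→MON-48 = 0.087735 rad  (haversine)
θ₁₃ = bearing GNSS-84→MON-48 = 167.626°,  θ₁₂ = bearing GNSS-84→LOC3 = 280.821°
dₓₜ = R·arcsin(sin δ₁₃ · sin(θ₁₃ − θ₁₂)) = 6371.01·arcsin(0.08762·sin(-113.195°)) = -513.678 km
|dₓₜ| = 513.678 km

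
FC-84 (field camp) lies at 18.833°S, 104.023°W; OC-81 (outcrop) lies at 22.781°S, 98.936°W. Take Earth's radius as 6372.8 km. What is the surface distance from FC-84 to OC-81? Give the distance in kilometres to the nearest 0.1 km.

687.3 km

Δφ = -3.9480°,  Δλ = 5.0870°
a = sin²(Δφ/2) + cos φ₁ cos φ₂ sin²(Δλ/2) = 0.002905
c = 2·arcsin(√a) = 0.107850 rad = 6.1793°
d = R·c = 6372.8 × 0.107850 = 687.3 km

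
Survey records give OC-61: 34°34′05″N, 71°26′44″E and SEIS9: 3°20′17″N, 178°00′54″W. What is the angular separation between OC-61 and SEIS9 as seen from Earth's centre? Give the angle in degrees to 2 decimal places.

OC-61: φ = +34.56806°, λ = +71.44556°
SEIS9: φ = +3.33806°, λ = -178.01500°
Δφ = -31.2300°,  Δλ = 110.5394°
a = sin²(Δφ/2) + cos φ₁ cos φ₂ sin²(Δλ/2) = 0.627691
c = 2·arcsin(√a) = 1.829040 rad = 104.7963°

104.80°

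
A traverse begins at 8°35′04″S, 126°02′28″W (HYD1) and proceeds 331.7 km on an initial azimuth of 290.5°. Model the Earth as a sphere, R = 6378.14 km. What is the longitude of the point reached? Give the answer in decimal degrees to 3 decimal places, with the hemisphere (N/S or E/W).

128.856°W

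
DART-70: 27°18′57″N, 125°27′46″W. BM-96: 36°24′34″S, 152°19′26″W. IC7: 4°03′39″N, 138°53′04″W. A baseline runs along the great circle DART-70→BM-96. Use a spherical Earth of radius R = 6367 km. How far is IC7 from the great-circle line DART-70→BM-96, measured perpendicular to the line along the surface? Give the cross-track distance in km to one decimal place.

406.3 km

DART-70: φ = +27.31583°, λ = -125.46278°
BM-96: φ = -36.40944°, λ = -152.32389°
IC7: φ = +4.06083°, λ = -138.88444°
δ₁₃ = central angle DART-70→IC7 = 0.463370 rad  (haversine)
θ₁₃ = bearing DART-70→IC7 = 211.199°,  θ₁₂ = bearing DART-70→BM-96 = 202.996°
dₓₜ = R·arcsin(sin δ₁₃ · sin(θ₁₃ − θ₁₂)) = 6367·arcsin(0.44697·sin(8.203°)) = 406.328 km
|dₓₜ| = 406.328 km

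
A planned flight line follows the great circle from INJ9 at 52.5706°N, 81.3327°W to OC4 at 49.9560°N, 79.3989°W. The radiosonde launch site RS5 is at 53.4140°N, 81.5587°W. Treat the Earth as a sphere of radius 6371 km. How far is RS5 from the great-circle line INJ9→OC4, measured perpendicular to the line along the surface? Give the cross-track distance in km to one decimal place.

27.0 km

δ₁₃ = central angle INJ9→RS5 = 0.014910 rad  (haversine)
θ₁₃ = bearing INJ9→RS5 = 350.928°,  θ₁₂ = bearing INJ9→OC4 = 154.406°
dₓₜ = R·arcsin(sin δ₁₃ · sin(θ₁₃ − θ₁₂)) = 6371·arcsin(0.01491·sin(196.521°)) = -27.012 km
|dₓₜ| = 27.012 km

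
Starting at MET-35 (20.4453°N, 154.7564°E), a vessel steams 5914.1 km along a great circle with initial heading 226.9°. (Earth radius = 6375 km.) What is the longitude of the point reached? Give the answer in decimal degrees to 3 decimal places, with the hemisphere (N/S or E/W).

116.942°E

δ = d/R = 5914.1/6375 = 0.927702 rad
φ₂ = arcsin(sin φ₁ cos δ + cos φ₁ sin δ cos θ)
   = arcsin(0.34931·0.59967 + 0.93701·0.80024·-0.68327) = -17.62991°
λ₂ = λ₁ + atan2(sin θ sin δ cos φ₁, cos δ − sin φ₁ sin φ₂) = 116.94213°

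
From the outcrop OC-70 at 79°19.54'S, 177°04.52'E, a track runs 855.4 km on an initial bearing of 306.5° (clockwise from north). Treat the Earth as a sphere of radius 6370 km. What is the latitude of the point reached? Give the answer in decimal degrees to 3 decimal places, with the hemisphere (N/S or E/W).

OC-70: φ = -79.32567°, λ = +177.07533°
δ = d/R = 855.4/6370 = 0.134286 rad
φ₂ = arcsin(sin φ₁ cos δ + cos φ₁ sin δ cos θ)
   = arcsin(-0.98270·0.99100 + 0.18523·0.13388·0.59482) = -73.55625°
λ₂ = λ₁ + atan2(sin θ sin δ cos φ₁, cos δ − sin φ₁ sin φ₂) = 154.72977°

73.556°S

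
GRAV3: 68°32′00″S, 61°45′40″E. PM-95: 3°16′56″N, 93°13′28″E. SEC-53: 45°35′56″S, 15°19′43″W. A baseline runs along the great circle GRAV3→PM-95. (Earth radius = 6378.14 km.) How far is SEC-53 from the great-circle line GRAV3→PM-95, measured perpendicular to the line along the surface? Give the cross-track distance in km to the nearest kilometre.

3426 km

GRAV3: φ = -68.53333°, λ = +61.76111°
PM-95: φ = +3.28222°, λ = +93.22444°
SEC-53: φ = -45.59889°, λ = -15.32861°
δ₁₃ = central angle GRAV3→SEC-53 = 0.763954 rad  (haversine)
θ₁₃ = bearing GRAV3→SEC-53 = 260.348°,  θ₁₂ = bearing GRAV3→PM-95 = 32.644°
dₓₜ = R·arcsin(sin δ₁₃ · sin(θ₁₃ − θ₁₂)) = 6378.14·arcsin(0.69178·sin(227.705°)) = -3426.119 km
|dₓₜ| = 3426.119 km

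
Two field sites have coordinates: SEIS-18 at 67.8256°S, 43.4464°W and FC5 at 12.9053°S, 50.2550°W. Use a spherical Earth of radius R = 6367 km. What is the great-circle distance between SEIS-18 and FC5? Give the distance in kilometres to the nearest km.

Δφ = 54.9203°,  Δλ = -6.8086°
a = sin²(Δφ/2) + cos φ₁ cos φ₂ sin²(Δλ/2) = 0.213940
c = 2·arcsin(√a) = 0.961707 rad = 55.1017°
d = R·c = 6367 × 0.961707 = 6123.2 km

6123 km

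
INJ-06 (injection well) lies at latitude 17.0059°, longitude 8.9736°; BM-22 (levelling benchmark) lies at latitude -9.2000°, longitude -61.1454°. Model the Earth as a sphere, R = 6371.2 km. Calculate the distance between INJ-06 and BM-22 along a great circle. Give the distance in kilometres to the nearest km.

Δφ = -26.2059°,  Δλ = -70.1190°
a = sin²(Δφ/2) + cos φ₁ cos φ₂ sin²(Δλ/2) = 0.362873
c = 2·arcsin(√a) = 1.292982 rad = 74.0824°
d = R·c = 6371.2 × 1.292982 = 8237.8 km

8238 km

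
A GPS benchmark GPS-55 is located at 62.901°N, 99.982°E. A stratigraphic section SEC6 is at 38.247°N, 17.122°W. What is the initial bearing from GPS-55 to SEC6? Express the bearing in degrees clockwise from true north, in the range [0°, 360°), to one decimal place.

310.7°

Δλ = -117.1040°
y = sin Δλ · cos φ₂ = -0.699103
x = cos φ₁ sin φ₂ − sin φ₁ cos φ₂ cos Δλ = 0.600527
θ = atan2(y, x) = -49.3375° → 310.6625° (mod 360°)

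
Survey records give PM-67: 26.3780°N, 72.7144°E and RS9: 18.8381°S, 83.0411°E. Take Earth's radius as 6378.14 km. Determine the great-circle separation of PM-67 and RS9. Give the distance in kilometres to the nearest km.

Δφ = -45.2161°,  Δλ = 10.3267°
a = sin²(Δφ/2) + cos φ₁ cos φ₂ sin²(Δλ/2) = 0.154650
c = 2·arcsin(√a) = 0.808339 rad = 46.3144°
d = R·c = 6378.14 × 0.808339 = 5155.7 km

5156 km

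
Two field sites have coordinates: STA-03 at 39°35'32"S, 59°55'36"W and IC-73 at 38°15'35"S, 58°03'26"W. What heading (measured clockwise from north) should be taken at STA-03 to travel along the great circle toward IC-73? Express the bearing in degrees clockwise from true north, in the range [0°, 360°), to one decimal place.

STA-03: φ = -39.59222°, λ = -59.92667°
IC-73: φ = -38.25972°, λ = -58.05722°
Δλ = 1.8694°
y = sin Δλ · cos φ₂ = 0.025615
x = cos φ₁ sin φ₂ − sin φ₁ cos φ₂ cos Δλ = 0.022988
θ = atan2(y, x) = 48.0941° → 48.0941° (mod 360°)

48.1°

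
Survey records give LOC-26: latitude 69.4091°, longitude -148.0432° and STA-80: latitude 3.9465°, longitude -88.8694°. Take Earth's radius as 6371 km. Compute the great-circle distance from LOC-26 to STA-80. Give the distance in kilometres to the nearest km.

8436 km

Δφ = -65.4626°,  Δλ = 59.1738°
a = sin²(Δφ/2) + cos φ₁ cos φ₂ sin²(Δλ/2) = 0.377890
c = 2·arcsin(√a) = 1.324080 rad = 75.8642°
d = R·c = 6371 × 1.324080 = 8435.7 km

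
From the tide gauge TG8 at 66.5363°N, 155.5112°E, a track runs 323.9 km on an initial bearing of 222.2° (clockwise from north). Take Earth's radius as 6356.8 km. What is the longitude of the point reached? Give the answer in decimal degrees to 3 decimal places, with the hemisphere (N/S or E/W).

150.986°E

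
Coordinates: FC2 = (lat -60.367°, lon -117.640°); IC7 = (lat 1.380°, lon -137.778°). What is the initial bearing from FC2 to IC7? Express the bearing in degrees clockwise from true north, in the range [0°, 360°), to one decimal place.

337.4°

Δλ = -20.1380°
y = sin Δλ · cos φ₂ = -0.344183
x = cos φ₁ sin φ₂ − sin φ₁ cos φ₂ cos Δλ = 0.827743
θ = atan2(y, x) = -22.5780° → 337.4220° (mod 360°)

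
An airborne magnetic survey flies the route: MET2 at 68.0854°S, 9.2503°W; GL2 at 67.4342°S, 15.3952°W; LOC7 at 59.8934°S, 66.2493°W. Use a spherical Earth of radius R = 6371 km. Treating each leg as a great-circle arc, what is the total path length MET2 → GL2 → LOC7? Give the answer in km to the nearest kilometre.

MET2→GL2: c = 0.042134 rad, d = 268.43 km
GL2→LOC7: c = 0.401745 rad, d = 2559.52 km
Total = 268.43 + 2559.52 = 2827.95 km

2828 km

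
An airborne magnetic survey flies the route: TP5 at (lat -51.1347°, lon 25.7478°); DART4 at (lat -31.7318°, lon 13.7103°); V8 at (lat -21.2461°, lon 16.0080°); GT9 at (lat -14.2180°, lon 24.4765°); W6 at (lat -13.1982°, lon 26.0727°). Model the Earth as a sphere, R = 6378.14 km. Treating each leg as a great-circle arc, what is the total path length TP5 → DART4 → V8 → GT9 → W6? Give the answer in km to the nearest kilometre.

TP5→DART4: c = 0.372362 rad, d = 2374.98 km
DART4→V8: c = 0.186480 rad, d = 1189.39 km
V8→GT9: c = 0.186628 rad, d = 1190.34 km
GT9→W6: c = 0.032393 rad, d = 206.61 km
Total = 2374.98 + 1189.39 + 1190.34 + 206.61 = 4961.31 km

4961 km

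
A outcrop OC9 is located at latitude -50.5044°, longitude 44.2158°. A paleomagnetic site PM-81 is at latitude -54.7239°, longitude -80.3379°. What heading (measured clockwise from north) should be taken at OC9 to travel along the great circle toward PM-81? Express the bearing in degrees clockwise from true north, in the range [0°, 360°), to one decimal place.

211.6°

Δλ = -124.5537°
y = sin Δλ · cos φ₂ = -0.475640
x = cos φ₁ sin φ₂ − sin φ₁ cos φ₂ cos Δλ = -0.771998
θ = atan2(y, x) = -148.3621° → 211.6379° (mod 360°)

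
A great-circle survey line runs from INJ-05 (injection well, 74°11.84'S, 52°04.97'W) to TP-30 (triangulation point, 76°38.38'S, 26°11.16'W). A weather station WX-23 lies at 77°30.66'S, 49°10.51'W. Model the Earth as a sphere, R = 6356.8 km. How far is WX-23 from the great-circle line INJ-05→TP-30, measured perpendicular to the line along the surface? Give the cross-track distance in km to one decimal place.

272.8 km

INJ-05: φ = -74.19733°, λ = -52.08283°
TP-30: φ = -76.63967°, λ = -26.18600°
WX-23: φ = -77.51100°, λ = -49.17517°
δ₁₃ = central angle INJ-05→WX-23 = 0.059132 rad  (haversine)
θ₁₃ = bearing INJ-05→WX-23 = 169.303°,  θ₁₂ = bearing INJ-05→TP-30 = 122.760°
dₓₜ = R·arcsin(sin δ₁₃ · sin(θ₁₃ − θ₁₂)) = 6356.8·arcsin(0.05910·sin(46.542°)) = 272.775 km
|dₓₜ| = 272.775 km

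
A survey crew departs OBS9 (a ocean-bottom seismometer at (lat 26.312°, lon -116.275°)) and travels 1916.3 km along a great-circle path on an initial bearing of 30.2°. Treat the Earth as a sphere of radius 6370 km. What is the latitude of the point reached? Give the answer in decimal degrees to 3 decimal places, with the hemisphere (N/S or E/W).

δ = d/R = 1916.3/6370 = 0.300832 rad
φ₂ = arcsin(sin φ₁ cos δ + cos φ₁ sin δ cos θ)
   = arcsin(0.44326·0.95509 + 0.89639·0.29631·0.86427) = 40.76186°
λ₂ = λ₁ + atan2(sin θ sin δ cos φ₁, cos δ − sin φ₁ sin φ₂) = -104.92587°

40.762°N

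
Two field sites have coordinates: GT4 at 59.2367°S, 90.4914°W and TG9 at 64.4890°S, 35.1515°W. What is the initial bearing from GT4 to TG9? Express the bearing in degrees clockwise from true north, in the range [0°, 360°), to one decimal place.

Δλ = 55.3399°
y = sin Δλ · cos φ₂ = 0.354255
x = cos φ₁ sin φ₂ − sin φ₁ cos φ₂ cos Δλ = -0.251155
θ = atan2(y, x) = 125.3354° → 125.3354° (mod 360°)

125.3°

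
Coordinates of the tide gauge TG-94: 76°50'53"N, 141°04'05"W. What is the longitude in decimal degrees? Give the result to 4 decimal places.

141.0681°W

141° + 4′/60 + 5″/3600 = 141 + 0.06667 + 0.00139 = 141.0681°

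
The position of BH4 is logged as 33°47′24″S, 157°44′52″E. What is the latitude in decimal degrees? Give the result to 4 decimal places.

33.7900°S

33° + 47′/60 + 24″/3600 = 33 + 0.78333 + 0.00667 = 33.7900°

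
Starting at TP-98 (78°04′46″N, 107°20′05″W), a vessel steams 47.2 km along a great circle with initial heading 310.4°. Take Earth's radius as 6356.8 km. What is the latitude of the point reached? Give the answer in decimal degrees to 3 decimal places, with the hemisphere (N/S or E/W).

78.351°N

TP-98: φ = +78.07944°, λ = -107.33472°
δ = d/R = 47.2/6356.8 = 0.007425 rad
φ₂ = arcsin(sin φ₁ cos δ + cos φ₁ sin δ cos θ)
   = arcsin(0.97843·0.99997 + 0.20656·0.00743·0.64812) = 78.35073°
λ₂ = λ₁ + atan2(sin θ sin δ cos φ₁, cos δ − sin φ₁ sin φ₂) = -108.93941°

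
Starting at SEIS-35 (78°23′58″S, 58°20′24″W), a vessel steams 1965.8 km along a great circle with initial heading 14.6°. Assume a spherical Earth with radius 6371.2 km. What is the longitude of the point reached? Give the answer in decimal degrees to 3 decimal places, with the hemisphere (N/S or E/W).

SEIS-35: φ = -78.39944°, λ = -58.34000°
δ = d/R = 1965.8/6371.2 = 0.308545 rad
φ₂ = arcsin(sin φ₁ cos δ + cos φ₁ sin δ cos θ)
   = arcsin(-0.97957·0.95278 + 0.20109·0.30367·0.96771) = -60.95298°
λ₂ = λ₁ + atan2(sin θ sin δ cos φ₁, cos δ − sin φ₁ sin φ₂) = -49.26910°

49.269°W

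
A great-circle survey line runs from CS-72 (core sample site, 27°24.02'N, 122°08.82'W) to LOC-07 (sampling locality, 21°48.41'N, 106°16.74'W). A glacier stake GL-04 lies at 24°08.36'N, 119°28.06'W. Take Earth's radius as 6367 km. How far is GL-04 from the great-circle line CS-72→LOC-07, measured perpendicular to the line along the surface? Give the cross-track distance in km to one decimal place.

259.5 km

CS-72: φ = +27.40033°, λ = -122.14700°
LOC-07: φ = +21.80683°, λ = -106.27900°
GL-04: φ = +24.13933°, λ = -119.46767°
δ₁₃ = central angle CS-72→GL-04 = 0.070795 rad  (haversine)
θ₁₃ = bearing CS-72→GL-04 = 142.910°,  θ₁₂ = bearing CS-72→LOC-07 = 107.735°
dₓₜ = R·arcsin(sin δ₁₃ · sin(θ₁₃ − θ₁₂)) = 6367·arcsin(0.07074·sin(35.175°)) = 259.521 km
|dₓₜ| = 259.521 km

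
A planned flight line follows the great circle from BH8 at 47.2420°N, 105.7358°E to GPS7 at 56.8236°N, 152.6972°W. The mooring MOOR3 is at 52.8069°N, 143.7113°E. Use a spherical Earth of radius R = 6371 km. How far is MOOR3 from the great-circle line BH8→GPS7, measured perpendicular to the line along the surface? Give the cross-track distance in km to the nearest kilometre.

δ₁₃ = central angle BH8→MOOR3 = 0.431368 rad  (haversine)
θ₁₃ = bearing BH8→MOOR3 = 62.827°,  θ₁₂ = bearing BH8→GPS7 = 39.567°
dₓₜ = R·arcsin(sin δ₁₃ · sin(θ₁₃ − θ₁₂)) = 6371·arcsin(0.41811·sin(23.259°)) = 1056.763 km
|dₓₜ| = 1056.763 km

1057 km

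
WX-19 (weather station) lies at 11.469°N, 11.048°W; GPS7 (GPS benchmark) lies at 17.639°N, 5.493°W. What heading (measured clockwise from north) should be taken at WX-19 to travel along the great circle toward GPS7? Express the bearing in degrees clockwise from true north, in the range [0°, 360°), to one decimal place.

40.4°

Δλ = 5.5550°
y = sin Δλ · cos φ₂ = 0.092250
x = cos φ₁ sin φ₂ − sin φ₁ cos φ₂ cos Δλ = 0.108369
θ = atan2(y, x) = 40.4065° → 40.4065° (mod 360°)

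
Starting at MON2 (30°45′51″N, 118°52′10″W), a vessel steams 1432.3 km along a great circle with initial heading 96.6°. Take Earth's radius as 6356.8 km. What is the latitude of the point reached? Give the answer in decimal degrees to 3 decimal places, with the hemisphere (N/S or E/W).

28.458°N

MON2: φ = +30.76417°, λ = -118.86944°
δ = d/R = 1432.3/6356.8 = 0.225318 rad
φ₂ = arcsin(sin φ₁ cos δ + cos φ₁ sin δ cos θ)
   = arcsin(0.51151·0.97472 + 0.85928·0.22342·-0.11494) = 28.45778°
λ₂ = λ₁ + atan2(sin θ sin δ cos φ₁, cos δ − sin φ₁ sin φ₂) = -104.24762°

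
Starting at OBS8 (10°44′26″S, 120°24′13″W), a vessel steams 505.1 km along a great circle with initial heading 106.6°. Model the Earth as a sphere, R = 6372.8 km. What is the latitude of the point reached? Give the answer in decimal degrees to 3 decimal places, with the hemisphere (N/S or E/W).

OBS8: φ = -10.74056°, λ = -120.40361°
δ = d/R = 505.1/6372.8 = 0.079259 rad
φ₂ = arcsin(sin φ₁ cos δ + cos φ₁ sin δ cos θ)
   = arcsin(-0.18636·0.99686 + 0.98248·0.07918·-0.28569) = -12.00519°
λ₂ = λ₁ + atan2(sin θ sin δ cos φ₁, cos δ − sin φ₁ sin φ₂) = -115.95456°

12.005°S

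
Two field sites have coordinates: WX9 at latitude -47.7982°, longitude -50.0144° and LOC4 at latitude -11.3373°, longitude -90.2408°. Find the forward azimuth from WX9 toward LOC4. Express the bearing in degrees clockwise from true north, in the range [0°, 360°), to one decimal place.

Δλ = -40.2264°
y = sin Δλ · cos φ₂ = -0.633208
x = cos φ₁ sin φ₂ − sin φ₁ cos φ₂ cos Δλ = 0.422496
θ = atan2(y, x) = -56.2875° → 303.7125° (mod 360°)

303.7°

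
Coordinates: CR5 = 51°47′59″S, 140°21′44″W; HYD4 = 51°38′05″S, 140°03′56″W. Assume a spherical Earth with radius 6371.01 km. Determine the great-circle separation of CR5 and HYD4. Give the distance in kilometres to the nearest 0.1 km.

CR5: φ = -51.79972°, λ = -140.36222°
HYD4: φ = -51.63472°, λ = -140.06556°
Δφ = 0.1650°,  Δλ = 0.2967°
a = sin²(Δφ/2) + cos φ₁ cos φ₂ sin²(Δλ/2) = 0.000005
c = 2·arcsin(√a) = 0.004311 rad = 0.2470°
d = R·c = 6371.01 × 0.004311 = 27.5 km

27.5 km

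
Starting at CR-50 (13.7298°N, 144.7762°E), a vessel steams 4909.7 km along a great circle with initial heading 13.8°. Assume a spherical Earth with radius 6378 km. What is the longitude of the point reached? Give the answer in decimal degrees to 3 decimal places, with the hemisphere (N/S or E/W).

δ = d/R = 4909.7/6378 = 0.769787 rad
φ₂ = arcsin(sin φ₁ cos δ + cos φ₁ sin δ cos θ)
   = arcsin(0.23734·0.71806 + 0.97143·0.69598·0.97113) = 55.79236°
λ₂ = λ₁ + atan2(sin θ sin δ cos φ₁, cos δ − sin φ₁ sin φ₂) = 161.95165°

161.952°E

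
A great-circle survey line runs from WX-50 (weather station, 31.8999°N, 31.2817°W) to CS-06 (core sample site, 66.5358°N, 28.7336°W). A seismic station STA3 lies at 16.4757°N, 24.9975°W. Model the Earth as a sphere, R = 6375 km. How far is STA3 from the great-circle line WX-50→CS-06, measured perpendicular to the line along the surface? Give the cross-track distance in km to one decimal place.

δ₁₃ = central angle WX-50→STA3 = 0.287022 rad  (haversine)
θ₁₃ = bearing WX-50→STA3 = 158.236°,  θ₁₂ = bearing WX-50→CS-06 = 1.783°
dₓₜ = R·arcsin(sin δ₁₃ · sin(θ₁₃ − θ₁₂)) = 6375·arcsin(0.28310·sin(156.453°)) = 722.538 km
|dₓₜ| = 722.538 km

722.5 km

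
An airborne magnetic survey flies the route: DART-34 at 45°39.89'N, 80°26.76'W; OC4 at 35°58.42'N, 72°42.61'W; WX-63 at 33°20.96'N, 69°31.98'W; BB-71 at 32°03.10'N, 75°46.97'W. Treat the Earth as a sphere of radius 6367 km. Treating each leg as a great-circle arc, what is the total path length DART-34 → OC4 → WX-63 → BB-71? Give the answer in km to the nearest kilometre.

DART-34: φ = +45.66483°, λ = -80.44600°
OC4: φ = +35.97367°, λ = -72.71017°
WX-63: φ = +33.34933°, λ = -69.53300°
BB-71: φ = +32.05167°, λ = -75.78283°
DART-34→OC4: c = 0.197387 rad, d = 1256.77 km
OC4→WX-63: c = 0.064631 rad, d = 411.51 km
WX-63→BB-71: c = 0.094527 rad, d = 601.86 km
Total = 1256.77 + 411.51 + 601.86 = 2270.13 km

2270 km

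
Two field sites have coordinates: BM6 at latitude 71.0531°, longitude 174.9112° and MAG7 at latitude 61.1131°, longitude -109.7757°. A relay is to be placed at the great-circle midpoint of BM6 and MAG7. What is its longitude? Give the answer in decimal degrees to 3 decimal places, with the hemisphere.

138.828°W

Bx = cos φ₂ cos Δλ = 0.122479,  By = cos φ₂ sin Δλ = 0.467298
φₘ = atan2(sin φ₁ + sin φ₂, √((cos φ₁ + Bx)² + By²)) = 70.44987°
λₘ = λ₁ + atan2(By, cos φ₁ + Bx) = -138.82795°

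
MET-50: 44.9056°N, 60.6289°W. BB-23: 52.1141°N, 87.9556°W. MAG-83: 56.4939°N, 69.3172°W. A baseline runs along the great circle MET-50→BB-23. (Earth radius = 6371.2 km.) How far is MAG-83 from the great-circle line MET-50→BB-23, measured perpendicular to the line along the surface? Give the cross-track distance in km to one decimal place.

δ₁₃ = central angle MET-50→MAG-83 = 0.223491 rad  (haversine)
θ₁₃ = bearing MET-50→MAG-83 = 337.899°,  θ₁₂ = bearing MET-50→BB-23 = 301.663°
dₓₜ = R·arcsin(sin δ₁₃ · sin(θ₁₃ − θ₁₂)) = 6371.2·arcsin(0.22164·sin(36.236°)) = 837.101 km
|dₓₜ| = 837.101 km

837.1 km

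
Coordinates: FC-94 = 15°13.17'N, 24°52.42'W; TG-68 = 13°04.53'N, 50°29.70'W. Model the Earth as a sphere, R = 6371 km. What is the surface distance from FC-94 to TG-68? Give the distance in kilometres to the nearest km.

FC-94: φ = +15.21950°, λ = -24.87367°
TG-68: φ = +13.07550°, λ = -50.49500°
Δφ = -2.1440°,  Δλ = -25.6213°
a = sin²(Δφ/2) + cos φ₁ cos φ₂ sin²(Δλ/2) = 0.046560
c = 2·arcsin(√a) = 0.434976 rad = 24.9223°
d = R·c = 6371 × 0.434976 = 2771.2 km

2771 km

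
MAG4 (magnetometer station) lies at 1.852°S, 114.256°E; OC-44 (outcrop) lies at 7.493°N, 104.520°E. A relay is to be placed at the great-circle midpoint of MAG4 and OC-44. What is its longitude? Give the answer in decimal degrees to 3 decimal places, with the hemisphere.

Bx = cos φ₂ cos Δλ = 0.977181,  By = cos φ₂ sin Δλ = -0.167665
φₘ = atan2(sin φ₁ + sin φ₂, √((cos φ₁ + Bx)² + By²)) = 2.83069°
λₘ = λ₁ + atan2(By, cos φ₁ + Bx) = 109.40765°

109.408°E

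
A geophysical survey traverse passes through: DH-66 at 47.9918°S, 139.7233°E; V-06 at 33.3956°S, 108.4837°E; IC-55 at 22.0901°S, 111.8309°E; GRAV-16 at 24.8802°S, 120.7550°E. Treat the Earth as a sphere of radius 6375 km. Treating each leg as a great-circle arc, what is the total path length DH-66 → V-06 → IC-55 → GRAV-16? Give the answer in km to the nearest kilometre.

DH-66→V-06: c = 0.480612 rad, d = 3063.90 km
V-06→IC-55: c = 0.203940 rad, d = 1300.12 km
IC-55→GRAV-16: c = 0.150882 rad, d = 961.87 km
Total = 3063.90 + 1300.12 + 961.87 = 5325.90 km

5326 km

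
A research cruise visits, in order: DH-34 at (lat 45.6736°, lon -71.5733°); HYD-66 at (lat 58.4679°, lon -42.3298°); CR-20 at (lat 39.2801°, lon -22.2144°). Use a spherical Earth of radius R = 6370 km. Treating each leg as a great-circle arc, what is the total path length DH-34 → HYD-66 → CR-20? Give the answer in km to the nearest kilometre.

4991 km

DH-34→HYD-66: c = 0.380179 rad, d = 2421.74 km
HYD-66→CR-20: c = 0.403345 rad, d = 2569.30 km
Total = 2421.74 + 2569.30 = 4991.04 km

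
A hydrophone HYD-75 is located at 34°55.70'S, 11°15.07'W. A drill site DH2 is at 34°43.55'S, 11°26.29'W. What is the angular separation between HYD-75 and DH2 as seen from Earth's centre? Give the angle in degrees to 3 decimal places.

0.254°

HYD-75: φ = -34.92833°, λ = -11.25117°
DH2: φ = -34.72583°, λ = -11.43817°
Δφ = 0.2025°,  Δλ = -0.1870°
a = sin²(Δφ/2) + cos φ₁ cos φ₂ sin²(Δλ/2) = 0.000005
c = 2·arcsin(√a) = 0.004435 rad = 0.2541°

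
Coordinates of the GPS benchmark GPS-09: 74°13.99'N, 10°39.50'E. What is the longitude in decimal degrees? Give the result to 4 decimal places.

10.6583°E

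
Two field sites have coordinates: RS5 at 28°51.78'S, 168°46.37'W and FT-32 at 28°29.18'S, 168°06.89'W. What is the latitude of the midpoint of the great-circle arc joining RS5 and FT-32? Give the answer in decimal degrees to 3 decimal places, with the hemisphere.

28.675°S

RS5: φ = -28.86300°, λ = -168.77283°
FT-32: φ = -28.48633°, λ = -168.11483°
Bx = cos φ₂ cos Δλ = 0.878873,  By = cos φ₂ sin Δλ = 0.010094
φₘ = atan2(sin φ₁ + sin φ₂, √((cos φ₁ + Bx)² + By²)) = -28.67506°
λₘ = λ₁ + atan2(By, cos φ₁ + Bx) = -168.44324°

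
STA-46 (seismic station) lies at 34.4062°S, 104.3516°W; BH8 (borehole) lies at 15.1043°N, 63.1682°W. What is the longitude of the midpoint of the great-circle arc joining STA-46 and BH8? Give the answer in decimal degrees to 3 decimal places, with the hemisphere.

82.072°W

Bx = cos φ₂ cos Δλ = 0.726606,  By = cos φ₂ sin Δλ = 0.635723
φₘ = atan2(sin φ₁ + sin φ₂, √((cos φ₁ + Bx)² + By²)) = -10.29160°
λₘ = λ₁ + atan2(By, cos φ₁ + Bx) = -82.07240°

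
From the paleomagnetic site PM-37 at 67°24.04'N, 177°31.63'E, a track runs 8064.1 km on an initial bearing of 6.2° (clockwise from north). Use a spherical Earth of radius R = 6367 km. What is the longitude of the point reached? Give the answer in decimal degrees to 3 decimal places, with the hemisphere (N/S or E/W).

PM-37: φ = +67.40067°, λ = +177.52717°
δ = d/R = 8064.1/6367 = 1.266546 rad
φ₂ = arcsin(sin φ₁ cos δ + cos φ₁ sin δ cos θ)
   = arcsin(0.92321·0.29958 + 0.38428·0.95407·0.99415) = 39.87130°
λ₂ = λ₁ + atan2(sin θ sin δ cos φ₁, cos δ − sin φ₁ sin φ₂) = -10.18840°

10.188°W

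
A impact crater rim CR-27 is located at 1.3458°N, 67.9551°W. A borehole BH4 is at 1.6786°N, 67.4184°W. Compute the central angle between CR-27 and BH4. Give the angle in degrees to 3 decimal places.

Δφ = 0.3328°,  Δλ = 0.5367°
a = sin²(Δφ/2) + cos φ₁ cos φ₂ sin²(Δλ/2) = 0.000030
c = 2·arcsin(√a) = 0.011019 rad = 0.6313°

0.631°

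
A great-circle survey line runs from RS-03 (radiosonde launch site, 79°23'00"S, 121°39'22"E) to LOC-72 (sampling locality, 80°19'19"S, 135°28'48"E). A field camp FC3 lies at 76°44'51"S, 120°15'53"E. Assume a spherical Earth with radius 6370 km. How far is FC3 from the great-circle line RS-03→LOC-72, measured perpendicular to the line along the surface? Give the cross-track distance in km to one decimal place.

RS-03: φ = -79.38333°, λ = +121.65611°
LOC-72: φ = -80.32194°, λ = +135.48000°
FC3: φ = -76.74750°, λ = +120.26472°
δ₁₃ = central angle RS-03→FC3 = 0.046274 rad  (haversine)
θ₁₃ = bearing RS-03→FC3 = 353.088°,  θ₁₂ = bearing RS-03→LOC-72 = 117.787°
dₓₜ = R·arcsin(sin δ₁₃ · sin(θ₁₃ − θ₁₂)) = 6370·arcsin(0.04626·sin(235.301°)) = -242.314 km
|dₓₜ| = 242.314 km

242.3 km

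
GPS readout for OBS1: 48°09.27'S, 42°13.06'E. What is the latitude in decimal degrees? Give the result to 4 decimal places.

48° + 9.27′/60 = 48 + 0.15450 = 48.1545°

48.1545°S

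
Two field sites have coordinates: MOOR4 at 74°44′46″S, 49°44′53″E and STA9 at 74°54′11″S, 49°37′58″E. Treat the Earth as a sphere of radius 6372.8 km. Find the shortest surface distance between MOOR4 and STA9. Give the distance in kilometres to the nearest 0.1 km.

17.8 km

MOOR4: φ = -74.74611°, λ = +49.74806°
STA9: φ = -74.90306°, λ = +49.63278°
Δφ = -0.1569°,  Δλ = -0.1153°
a = sin²(Δφ/2) + cos φ₁ cos φ₂ sin²(Δλ/2) = 0.000002
c = 2·arcsin(√a) = 0.002789 rad = 0.1598°
d = R·c = 6372.8 × 0.002789 = 17.8 km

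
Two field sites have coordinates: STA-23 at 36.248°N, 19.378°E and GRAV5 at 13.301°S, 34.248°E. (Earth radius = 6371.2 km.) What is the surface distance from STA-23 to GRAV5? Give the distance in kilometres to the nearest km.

5727 km

Δφ = -49.5490°,  Δλ = 14.8700°
a = sin²(Δφ/2) + cos φ₁ cos φ₂ sin²(Δλ/2) = 0.188743
c = 2·arcsin(√a) = 0.898845 rad = 51.5001°
d = R·c = 6371.2 × 0.898845 = 5726.7 km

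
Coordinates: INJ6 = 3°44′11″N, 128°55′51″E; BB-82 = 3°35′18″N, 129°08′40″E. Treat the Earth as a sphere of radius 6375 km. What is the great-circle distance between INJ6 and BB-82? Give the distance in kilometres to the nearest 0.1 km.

28.9 km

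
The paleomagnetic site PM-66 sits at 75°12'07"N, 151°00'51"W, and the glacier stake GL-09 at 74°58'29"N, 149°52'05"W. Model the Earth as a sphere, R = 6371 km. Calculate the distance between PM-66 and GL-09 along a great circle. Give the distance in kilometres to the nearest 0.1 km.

PM-66: φ = +75.20194°, λ = -151.01417°
GL-09: φ = +74.97472°, λ = -149.86806°
Δφ = -0.2272°,  Δλ = 1.1461°
a = sin²(Δφ/2) + cos φ₁ cos φ₂ sin²(Δλ/2) = 0.000011
c = 2·arcsin(√a) = 0.006498 rad = 0.3723°
d = R·c = 6371 × 0.006498 = 41.4 km

41.4 km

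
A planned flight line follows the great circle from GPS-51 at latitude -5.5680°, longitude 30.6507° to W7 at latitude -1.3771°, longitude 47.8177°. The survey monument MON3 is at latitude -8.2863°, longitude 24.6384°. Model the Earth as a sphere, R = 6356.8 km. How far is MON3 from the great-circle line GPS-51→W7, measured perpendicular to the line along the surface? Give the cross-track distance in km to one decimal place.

δ₁₃ = central angle GPS-51→MON3 = 0.114454 rad  (haversine)
θ₁₃ = bearing GPS-51→MON3 = 245.172°,  θ₁₂ = bearing GPS-51→W7 = 76.883°
dₓₜ = R·arcsin(sin δ₁₃ · sin(θ₁₃ − θ₁₂)) = 6356.8·arcsin(0.11420·sin(168.289°)) = 147.365 km
|dₓₜ| = 147.365 km

147.4 km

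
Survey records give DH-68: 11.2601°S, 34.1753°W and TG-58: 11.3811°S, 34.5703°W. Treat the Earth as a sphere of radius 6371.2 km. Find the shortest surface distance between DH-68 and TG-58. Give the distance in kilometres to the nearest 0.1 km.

Δφ = -0.1210°,  Δλ = -0.3950°
a = sin²(Δφ/2) + cos φ₁ cos φ₂ sin²(Δλ/2) = 0.000013
c = 2·arcsin(√a) = 0.007082 rad = 0.4058°
d = R·c = 6371.2 × 0.007082 = 45.1 km

45.1 km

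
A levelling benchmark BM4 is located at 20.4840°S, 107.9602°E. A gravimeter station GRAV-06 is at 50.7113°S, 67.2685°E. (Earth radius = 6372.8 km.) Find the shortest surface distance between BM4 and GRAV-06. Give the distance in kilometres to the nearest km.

Δφ = -30.2273°,  Δλ = -40.6917°
a = sin²(Δφ/2) + cos φ₁ cos φ₂ sin²(Δλ/2) = 0.139691
c = 2·arcsin(√a) = 0.766102 rad = 43.8944°
d = R·c = 6372.8 × 0.766102 = 4882.2 km

4882 km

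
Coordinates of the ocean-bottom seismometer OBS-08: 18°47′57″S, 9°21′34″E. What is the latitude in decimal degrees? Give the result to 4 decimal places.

18.7992°S

18° + 47′/60 + 57″/3600 = 18 + 0.78333 + 0.01583 = 18.7992°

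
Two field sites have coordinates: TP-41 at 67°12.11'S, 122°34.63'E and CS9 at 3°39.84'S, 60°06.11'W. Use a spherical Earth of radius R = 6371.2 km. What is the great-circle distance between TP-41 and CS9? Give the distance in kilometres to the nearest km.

TP-41: φ = -67.20183°, λ = +122.57717°
CS9: φ = -3.66400°, λ = -60.10183°
Δφ = 63.5378°,  Δλ = 177.3210°
a = sin²(Δφ/2) + cos φ₁ cos φ₂ sin²(Δλ/2) = 0.663679
c = 2·arcsin(√a) = 1.904303 rad = 109.1085°
d = R·c = 6371.2 × 1.904303 = 12132.7 km

12133 km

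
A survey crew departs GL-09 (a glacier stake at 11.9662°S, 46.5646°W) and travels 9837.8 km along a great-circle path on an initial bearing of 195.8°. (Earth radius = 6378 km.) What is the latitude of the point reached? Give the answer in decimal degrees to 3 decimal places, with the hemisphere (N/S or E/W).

δ = d/R = 9837.8/6378 = 1.542458 rad
φ₂ = arcsin(sin φ₁ cos δ + cos φ₁ sin δ cos θ)
   = arcsin(-0.20733·0.02833 + 0.97827·0.99960·-0.96222) = -71.22785°
λ₂ = λ₁ + atan2(sin θ sin δ cos φ₁, cos δ − sin φ₁ sin φ₂) = -168.81092°

71.228°S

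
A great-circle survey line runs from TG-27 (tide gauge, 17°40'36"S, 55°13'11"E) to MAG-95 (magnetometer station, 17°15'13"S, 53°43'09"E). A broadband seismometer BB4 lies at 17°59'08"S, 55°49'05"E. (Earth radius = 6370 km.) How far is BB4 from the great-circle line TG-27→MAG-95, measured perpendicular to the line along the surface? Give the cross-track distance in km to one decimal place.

15.4 km

TG-27: φ = -17.67667°, λ = +55.21972°
MAG-95: φ = -17.25361°, λ = +53.71917°
BB4: φ = -17.98556°, λ = +55.81806°
δ₁₃ = central angle TG-27→BB4 = 0.011309 rad  (haversine)
θ₁₃ = bearing TG-27→BB4 = 118.562°,  θ₁₂ = bearing TG-27→MAG-95 = 286.239°
dₓₜ = R·arcsin(sin δ₁₃ · sin(θ₁₃ − θ₁₂)) = 6370·arcsin(0.01131·sin(-167.677°)) = -15.374 km
|dₓₜ| = 15.374 km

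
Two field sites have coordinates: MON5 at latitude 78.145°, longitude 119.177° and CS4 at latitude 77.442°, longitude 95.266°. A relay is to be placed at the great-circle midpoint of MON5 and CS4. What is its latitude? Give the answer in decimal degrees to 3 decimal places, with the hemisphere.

78.050°N

Bx = cos φ₂ cos Δλ = 0.198767,  By = cos φ₂ sin Δλ = -0.088127
φₘ = atan2(sin φ₁ + sin φ₂, √((cos φ₁ + Bx)² + By²)) = 78.05037°
λₘ = λ₁ + atan2(By, cos φ₁ + Bx) = 106.87744°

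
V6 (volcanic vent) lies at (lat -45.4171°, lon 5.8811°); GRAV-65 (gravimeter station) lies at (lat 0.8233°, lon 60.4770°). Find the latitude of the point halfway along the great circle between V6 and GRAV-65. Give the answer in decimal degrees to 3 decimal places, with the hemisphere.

24.683°S

Bx = cos φ₂ cos Δλ = 0.579280,  By = cos φ₂ sin Δλ = 0.815002
φₘ = atan2(sin φ₁ + sin φ₂, √((cos φ₁ + Bx)² + By²)) = -24.68281°
λₘ = λ₁ + atan2(By, cos φ₁ + Bx) = 38.34211°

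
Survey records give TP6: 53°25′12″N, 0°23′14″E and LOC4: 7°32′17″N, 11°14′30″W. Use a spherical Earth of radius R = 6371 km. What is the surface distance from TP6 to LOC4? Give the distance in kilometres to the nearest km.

TP6: φ = +53.42000°, λ = +0.38722°
LOC4: φ = +7.53806°, λ = -11.24167°
Δφ = -45.8819°,  Δλ = -11.6289°
a = sin²(Δφ/2) + cos φ₁ cos φ₂ sin²(Δλ/2) = 0.157994
c = 2·arcsin(√a) = 0.817548 rad = 46.8420°
d = R·c = 6371 × 0.817548 = 5208.6 km

5209 km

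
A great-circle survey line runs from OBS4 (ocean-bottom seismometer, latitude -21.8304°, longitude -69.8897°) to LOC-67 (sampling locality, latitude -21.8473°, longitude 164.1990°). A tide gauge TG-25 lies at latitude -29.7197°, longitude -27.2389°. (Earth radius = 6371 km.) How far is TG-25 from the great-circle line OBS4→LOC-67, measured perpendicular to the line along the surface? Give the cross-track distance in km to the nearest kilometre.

3533 km

δ₁₃ = central angle OBS4→TG-25 = 0.680438 rad  (haversine)
θ₁₃ = bearing OBS4→TG-25 = 110.729°,  θ₁₂ = bearing OBS4→LOC-67 = 233.915°
dₓₜ = R·arcsin(sin δ₁₃ · sin(θ₁₃ − θ₁₂)) = 6371·arcsin(0.62913·sin(-123.186°)) = -3532.740 km
|dₓₜ| = 3532.740 km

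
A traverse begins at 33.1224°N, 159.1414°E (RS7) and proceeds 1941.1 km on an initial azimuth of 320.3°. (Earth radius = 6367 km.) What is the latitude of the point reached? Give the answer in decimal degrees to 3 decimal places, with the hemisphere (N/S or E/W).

δ = d/R = 1941.1/6367 = 0.304869 rad
φ₂ = arcsin(sin φ₁ cos δ + cos φ₁ sin δ cos θ)
   = arcsin(0.54643·0.95389 + 0.83751·0.30017·0.76940) = 45.61474°
λ₂ = λ₁ + atan2(sin θ sin δ cos φ₁, cos δ − sin φ₁ sin φ₂) = 143.23213°

45.615°N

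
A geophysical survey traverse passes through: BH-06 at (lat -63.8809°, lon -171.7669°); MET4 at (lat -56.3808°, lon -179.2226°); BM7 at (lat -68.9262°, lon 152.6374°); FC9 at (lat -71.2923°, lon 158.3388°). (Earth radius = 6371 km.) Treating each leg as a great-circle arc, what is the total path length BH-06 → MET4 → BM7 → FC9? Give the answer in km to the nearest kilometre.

3239 km

BH-06→MET4: c = 0.145842 rad, d = 929.16 km
MET4→BM7: c = 0.309151 rad, d = 1969.60 km
BM7→FC9: c = 0.053356 rad, d = 339.93 km
Total = 929.16 + 1969.60 + 339.93 = 3238.69 km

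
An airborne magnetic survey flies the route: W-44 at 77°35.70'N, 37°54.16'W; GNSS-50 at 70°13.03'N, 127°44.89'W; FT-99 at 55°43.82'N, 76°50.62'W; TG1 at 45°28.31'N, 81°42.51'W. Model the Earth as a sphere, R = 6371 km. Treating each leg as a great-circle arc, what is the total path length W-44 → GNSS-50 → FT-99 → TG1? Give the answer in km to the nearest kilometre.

W-44: φ = +77.59500°, λ = -37.90267°
GNSS-50: φ = +70.21717°, λ = -127.74817°
FT-99: φ = +55.73033°, λ = -76.84367°
TG1: φ = +45.47183°, λ = -81.70850°
W-44→GNSS-50: c = 0.404728 rad, d = 2578.52 km
GNSS-50→FT-99: c = 0.456031 rad, d = 2905.37 km
FT-99→TG1: c = 0.186863 rad, d = 1190.51 km
Total = 2578.52 + 2905.37 + 1190.51 = 6674.40 km

6674 km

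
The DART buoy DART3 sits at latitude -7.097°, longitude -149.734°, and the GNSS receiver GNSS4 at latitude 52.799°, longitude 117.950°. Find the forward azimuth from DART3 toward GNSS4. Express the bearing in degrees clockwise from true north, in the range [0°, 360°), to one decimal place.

Δλ = -92.3160°
y = sin Δλ · cos φ₂ = -0.604119
x = cos φ₁ sin φ₂ − sin φ₁ cos φ₂ cos Δλ = 0.787398
θ = atan2(y, x) = -37.4967° → 322.5033° (mod 360°)

322.5°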